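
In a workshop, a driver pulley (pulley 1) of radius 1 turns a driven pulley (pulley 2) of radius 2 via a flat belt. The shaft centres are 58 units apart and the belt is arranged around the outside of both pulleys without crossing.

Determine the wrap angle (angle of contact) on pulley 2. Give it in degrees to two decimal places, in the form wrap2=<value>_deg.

wrap2=181.98_deg

open belt: β = asin((r2−r1)/C) = asin(1/58) = 0.9879°
wrap1 = π − 2β = 178.0242°
wrap2 = π + 2β = 181.9758°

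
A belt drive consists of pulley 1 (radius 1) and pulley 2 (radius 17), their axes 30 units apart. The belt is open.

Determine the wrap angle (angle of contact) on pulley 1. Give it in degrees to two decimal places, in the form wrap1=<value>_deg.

wrap1=115.54_deg

open belt: β = asin((r2−r1)/C) = asin(16/30) = 32.2310°
wrap1 = π − 2β = 115.5381°
wrap2 = π + 2β = 244.4619°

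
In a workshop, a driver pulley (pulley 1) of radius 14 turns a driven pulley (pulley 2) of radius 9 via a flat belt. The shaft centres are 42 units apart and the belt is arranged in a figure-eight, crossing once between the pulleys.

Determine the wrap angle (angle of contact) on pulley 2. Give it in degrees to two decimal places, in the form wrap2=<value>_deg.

crossed belt: β = asin((r1+r2)/C) = asin(23/42) = 33.2038°
wrap1 = wrap2 = π + 2β = 246.4076°

wrap2=246.41_deg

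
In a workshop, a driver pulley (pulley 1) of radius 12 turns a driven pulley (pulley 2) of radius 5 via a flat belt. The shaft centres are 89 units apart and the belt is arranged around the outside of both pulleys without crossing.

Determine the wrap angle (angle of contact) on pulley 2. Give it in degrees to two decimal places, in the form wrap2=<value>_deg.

wrap2=170.98_deg

open belt: β = asin((r2−r1)/C) = asin(-7/89) = -4.5111°
wrap1 = π − 2β = 189.0221°
wrap2 = π + 2β = 170.9779°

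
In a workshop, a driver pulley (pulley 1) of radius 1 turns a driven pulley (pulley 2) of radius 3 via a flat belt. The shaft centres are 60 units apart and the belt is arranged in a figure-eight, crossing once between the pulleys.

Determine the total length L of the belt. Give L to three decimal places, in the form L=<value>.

L=132.833

crossed belt: β = asin((r1+r2)/C) = asin(4/60) = 3.8226°
wrap1 = wrap2 = π + 2β = 187.6451°
tangent length = C·cosβ = 59.8665
L = (r1+r2)·wrap + 2·C·cosβ = 4·3.2750 + 2·59.8665 = 132.8331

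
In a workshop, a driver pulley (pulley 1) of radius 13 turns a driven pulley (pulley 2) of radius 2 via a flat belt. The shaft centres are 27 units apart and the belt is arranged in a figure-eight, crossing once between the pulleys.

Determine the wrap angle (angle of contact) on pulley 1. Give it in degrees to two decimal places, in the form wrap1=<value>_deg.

crossed belt: β = asin((r1+r2)/C) = asin(15/27) = 33.7490°
wrap1 = wrap2 = π + 2β = 247.4980°

wrap1=247.50_deg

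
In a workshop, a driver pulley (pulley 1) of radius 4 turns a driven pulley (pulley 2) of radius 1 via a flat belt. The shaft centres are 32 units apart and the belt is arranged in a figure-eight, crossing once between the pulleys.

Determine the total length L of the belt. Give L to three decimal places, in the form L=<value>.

crossed belt: β = asin((r1+r2)/C) = asin(5/32) = 8.9893°
wrap1 = wrap2 = π + 2β = 197.9786°
tangent length = C·cosβ = 31.6070
L = (r1+r2)·wrap + 2·C·cosβ = 5·3.4554 + 2·31.6070 = 80.4908

L=80.491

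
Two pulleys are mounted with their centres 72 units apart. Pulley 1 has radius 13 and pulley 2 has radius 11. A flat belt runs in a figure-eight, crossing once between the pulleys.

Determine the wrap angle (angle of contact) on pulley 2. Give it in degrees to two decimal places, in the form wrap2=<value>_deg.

wrap2=218.94_deg

crossed belt: β = asin((r1+r2)/C) = asin(24/72) = 19.4712°
wrap1 = wrap2 = π + 2β = 218.9424°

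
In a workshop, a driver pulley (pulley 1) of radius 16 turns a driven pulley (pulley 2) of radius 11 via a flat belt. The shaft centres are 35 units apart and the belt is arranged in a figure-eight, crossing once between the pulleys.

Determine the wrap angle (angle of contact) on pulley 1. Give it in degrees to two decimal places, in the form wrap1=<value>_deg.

crossed belt: β = asin((r1+r2)/C) = asin(27/35) = 50.4823°
wrap1 = wrap2 = π + 2β = 280.9647°

wrap1=280.96_deg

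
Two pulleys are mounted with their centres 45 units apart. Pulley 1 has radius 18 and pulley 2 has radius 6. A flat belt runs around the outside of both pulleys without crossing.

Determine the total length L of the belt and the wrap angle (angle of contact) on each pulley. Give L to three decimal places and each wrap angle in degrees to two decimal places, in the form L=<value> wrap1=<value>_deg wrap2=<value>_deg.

L=168.618 wrap1=210.93_deg wrap2=149.07_deg

open belt: β = asin((r2−r1)/C) = asin(-12/45) = -15.4660°
wrap1 = π − 2β = 210.9320°
wrap2 = π + 2β = 149.0680°
tangent length = C·cosβ = 43.3705
L = r1·wrap1 + r2·wrap2 + 2·C·cosβ = 18·3.6815 + 6·2.6017 + 2·43.3705 = 168.6176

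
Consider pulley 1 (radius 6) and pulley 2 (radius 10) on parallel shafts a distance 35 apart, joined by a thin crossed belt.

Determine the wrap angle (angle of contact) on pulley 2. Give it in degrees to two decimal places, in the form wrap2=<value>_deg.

crossed belt: β = asin((r1+r2)/C) = asin(16/35) = 27.2029°
wrap1 = wrap2 = π + 2β = 234.4058°

wrap2=234.41_deg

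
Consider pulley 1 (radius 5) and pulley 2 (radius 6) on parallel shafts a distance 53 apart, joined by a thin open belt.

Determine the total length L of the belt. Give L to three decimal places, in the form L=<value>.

open belt: β = asin((r2−r1)/C) = asin(1/53) = 1.0811°
wrap1 = π − 2β = 177.8378°
wrap2 = π + 2β = 182.1622°
tangent length = C·cosβ = 52.9906
L = r1·wrap1 + r2·wrap2 + 2·C·cosβ = 5·3.1039 + 6·3.1793 + 2·52.9906 = 140.5764

L=140.576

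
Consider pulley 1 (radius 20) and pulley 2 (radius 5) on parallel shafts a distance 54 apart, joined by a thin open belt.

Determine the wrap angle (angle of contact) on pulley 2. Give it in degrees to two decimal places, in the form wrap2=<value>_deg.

wrap2=147.74_deg

open belt: β = asin((r2−r1)/C) = asin(-15/54) = -16.1276°
wrap1 = π − 2β = 212.2552°
wrap2 = π + 2β = 147.7448°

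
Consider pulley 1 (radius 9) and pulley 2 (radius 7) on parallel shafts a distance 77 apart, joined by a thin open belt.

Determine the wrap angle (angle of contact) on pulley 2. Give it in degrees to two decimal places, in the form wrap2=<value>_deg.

open belt: β = asin((r2−r1)/C) = asin(-2/77) = -1.4884°
wrap1 = π − 2β = 182.9767°
wrap2 = π + 2β = 177.0233°

wrap2=177.02_deg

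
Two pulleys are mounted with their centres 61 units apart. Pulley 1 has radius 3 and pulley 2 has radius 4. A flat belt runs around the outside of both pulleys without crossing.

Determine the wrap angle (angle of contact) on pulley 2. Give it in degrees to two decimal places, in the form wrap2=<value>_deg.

wrap2=181.88_deg

open belt: β = asin((r2−r1)/C) = asin(1/61) = 0.9393°
wrap1 = π − 2β = 178.1214°
wrap2 = π + 2β = 181.8786°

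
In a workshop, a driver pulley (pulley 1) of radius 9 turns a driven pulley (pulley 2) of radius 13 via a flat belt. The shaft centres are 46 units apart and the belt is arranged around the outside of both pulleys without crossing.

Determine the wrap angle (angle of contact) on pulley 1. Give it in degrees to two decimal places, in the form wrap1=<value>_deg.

wrap1=170.02_deg

open belt: β = asin((r2−r1)/C) = asin(4/46) = 4.9885°
wrap1 = π − 2β = 170.0229°
wrap2 = π + 2β = 189.9771°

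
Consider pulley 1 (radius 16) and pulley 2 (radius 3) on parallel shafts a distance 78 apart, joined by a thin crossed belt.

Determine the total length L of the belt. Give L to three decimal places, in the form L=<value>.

L=220.342

crossed belt: β = asin((r1+r2)/C) = asin(19/78) = 14.0985°
wrap1 = wrap2 = π + 2β = 208.1970°
tangent length = C·cosβ = 75.6505
L = (r1+r2)·wrap + 2·C·cosβ = 19·3.6337 + 2·75.6505 = 220.3418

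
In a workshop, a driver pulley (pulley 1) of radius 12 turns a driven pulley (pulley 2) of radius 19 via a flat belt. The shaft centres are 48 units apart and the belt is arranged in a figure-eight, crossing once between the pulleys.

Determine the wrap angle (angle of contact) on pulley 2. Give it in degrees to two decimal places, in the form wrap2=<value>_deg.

crossed belt: β = asin((r1+r2)/C) = asin(31/48) = 40.2282°
wrap1 = wrap2 = π + 2β = 260.4564°

wrap2=260.46_deg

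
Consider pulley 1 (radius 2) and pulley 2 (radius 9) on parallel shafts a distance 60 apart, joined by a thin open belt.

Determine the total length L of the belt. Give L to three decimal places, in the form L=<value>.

open belt: β = asin((r2−r1)/C) = asin(7/60) = 6.6998°
wrap1 = π − 2β = 166.6005°
wrap2 = π + 2β = 193.3995°
tangent length = C·cosβ = 59.5903
L = r1·wrap1 + r2·wrap2 + 2·C·cosβ = 2·2.9077 + 9·3.3755 + 2·59.5903 = 155.3751

L=155.375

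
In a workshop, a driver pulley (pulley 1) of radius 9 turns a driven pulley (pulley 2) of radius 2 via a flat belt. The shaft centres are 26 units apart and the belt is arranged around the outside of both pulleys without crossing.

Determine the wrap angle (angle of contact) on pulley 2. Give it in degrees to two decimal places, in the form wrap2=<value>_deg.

open belt: β = asin((r2−r1)/C) = asin(-7/26) = -15.6185°
wrap1 = π − 2β = 211.2370°
wrap2 = π + 2β = 148.7630°

wrap2=148.76_deg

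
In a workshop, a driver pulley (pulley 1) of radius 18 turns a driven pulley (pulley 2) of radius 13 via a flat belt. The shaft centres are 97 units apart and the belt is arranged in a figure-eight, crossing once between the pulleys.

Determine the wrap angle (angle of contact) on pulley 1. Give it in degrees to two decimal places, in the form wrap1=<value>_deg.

wrap1=217.28_deg

crossed belt: β = asin((r1+r2)/C) = asin(31/97) = 18.6380°
wrap1 = wrap2 = π + 2β = 217.2760°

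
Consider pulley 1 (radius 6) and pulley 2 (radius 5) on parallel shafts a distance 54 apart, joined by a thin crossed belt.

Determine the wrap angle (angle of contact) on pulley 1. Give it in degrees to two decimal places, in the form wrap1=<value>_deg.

crossed belt: β = asin((r1+r2)/C) = asin(11/54) = 11.7536°
wrap1 = wrap2 = π + 2β = 203.5073°

wrap1=203.51_deg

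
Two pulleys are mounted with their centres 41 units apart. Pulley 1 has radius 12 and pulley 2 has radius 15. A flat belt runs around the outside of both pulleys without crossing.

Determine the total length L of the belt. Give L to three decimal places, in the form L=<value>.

L=167.043

open belt: β = asin((r2−r1)/C) = asin(3/41) = 4.1961°
wrap1 = π − 2β = 171.6078°
wrap2 = π + 2β = 188.3922°
tangent length = C·cosβ = 40.8901
L = r1·wrap1 + r2·wrap2 + 2·C·cosβ = 12·2.9951 + 15·3.2881 + 2·40.8901 = 167.0426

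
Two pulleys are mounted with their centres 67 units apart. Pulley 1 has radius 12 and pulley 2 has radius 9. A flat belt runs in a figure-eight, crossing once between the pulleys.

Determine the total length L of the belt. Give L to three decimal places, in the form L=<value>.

L=206.611

crossed belt: β = asin((r1+r2)/C) = asin(21/67) = 18.2662°
wrap1 = wrap2 = π + 2β = 216.5325°
tangent length = C·cosβ = 63.6239
L = (r1+r2)·wrap + 2·C·cosβ = 21·3.7792 + 2·63.6239 = 206.6111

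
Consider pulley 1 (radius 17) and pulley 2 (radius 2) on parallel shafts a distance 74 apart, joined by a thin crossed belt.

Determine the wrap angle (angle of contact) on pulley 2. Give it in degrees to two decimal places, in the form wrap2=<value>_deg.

wrap2=209.76_deg

crossed belt: β = asin((r1+r2)/C) = asin(19/74) = 14.8777°
wrap1 = wrap2 = π + 2β = 209.7554°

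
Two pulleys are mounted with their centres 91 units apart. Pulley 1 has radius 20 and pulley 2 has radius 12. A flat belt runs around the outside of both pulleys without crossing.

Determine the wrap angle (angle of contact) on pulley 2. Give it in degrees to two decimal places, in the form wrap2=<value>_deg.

wrap2=169.91_deg

open belt: β = asin((r2−r1)/C) = asin(-8/91) = -5.0435°
wrap1 = π − 2β = 190.0870°
wrap2 = π + 2β = 169.9130°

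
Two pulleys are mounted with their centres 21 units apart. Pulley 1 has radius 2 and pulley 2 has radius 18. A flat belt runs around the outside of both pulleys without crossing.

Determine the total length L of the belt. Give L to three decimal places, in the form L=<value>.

open belt: β = asin((r2−r1)/C) = asin(16/21) = 49.6324°
wrap1 = π − 2β = 80.7352°
wrap2 = π + 2β = 279.2648°
tangent length = C·cosβ = 13.6015
L = r1·wrap1 + r2·wrap2 + 2·C·cosβ = 2·1.4091 + 18·4.8741 + 2·13.6015 = 117.7548

L=117.755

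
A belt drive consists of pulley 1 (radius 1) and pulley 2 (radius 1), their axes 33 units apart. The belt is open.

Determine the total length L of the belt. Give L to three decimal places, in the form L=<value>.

open belt: β = asin((r2−r1)/C) = asin(0/33) = 0.0000°
wrap1 = π − 2β = 180.0000°
wrap2 = π + 2β = 180.0000°
tangent length = C·cosβ = 33.0000
L = r1·wrap1 + r2·wrap2 + 2·C·cosβ = 1·3.1416 + 1·3.1416 + 2·33.0000 = 72.2832

L=72.283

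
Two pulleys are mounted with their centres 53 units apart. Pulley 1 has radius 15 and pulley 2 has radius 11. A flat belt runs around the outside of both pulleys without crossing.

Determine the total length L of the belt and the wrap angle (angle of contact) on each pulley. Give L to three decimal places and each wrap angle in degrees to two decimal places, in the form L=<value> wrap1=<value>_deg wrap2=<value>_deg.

L=187.983 wrap1=188.66_deg wrap2=171.34_deg

open belt: β = asin((r2−r1)/C) = asin(-4/53) = -4.3283°
wrap1 = π − 2β = 188.6567°
wrap2 = π + 2β = 171.3433°
tangent length = C·cosβ = 52.8488
L = r1·wrap1 + r2·wrap2 + 2·C·cosβ = 15·3.2927 + 11·2.9905 + 2·52.8488 = 187.9834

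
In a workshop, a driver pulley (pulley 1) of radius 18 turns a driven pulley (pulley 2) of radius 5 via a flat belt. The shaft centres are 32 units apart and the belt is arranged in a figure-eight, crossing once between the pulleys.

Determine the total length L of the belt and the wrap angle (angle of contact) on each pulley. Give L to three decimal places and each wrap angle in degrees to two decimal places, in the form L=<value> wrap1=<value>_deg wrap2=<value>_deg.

L=153.646 wrap1=271.90_deg wrap2=271.90_deg

crossed belt: β = asin((r1+r2)/C) = asin(23/32) = 45.9514°
wrap1 = wrap2 = π + 2β = 271.9027°
tangent length = C·cosβ = 22.2486
L = (r1+r2)·wrap + 2·C·cosβ = 23·4.7456 + 2·22.2486 = 153.6459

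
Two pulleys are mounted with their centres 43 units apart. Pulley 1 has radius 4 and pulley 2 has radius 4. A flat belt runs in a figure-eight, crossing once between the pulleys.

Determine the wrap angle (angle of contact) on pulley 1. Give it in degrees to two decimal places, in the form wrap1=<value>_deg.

crossed belt: β = asin((r1+r2)/C) = asin(8/43) = 10.7222°
wrap1 = wrap2 = π + 2β = 201.4443°

wrap1=201.44_deg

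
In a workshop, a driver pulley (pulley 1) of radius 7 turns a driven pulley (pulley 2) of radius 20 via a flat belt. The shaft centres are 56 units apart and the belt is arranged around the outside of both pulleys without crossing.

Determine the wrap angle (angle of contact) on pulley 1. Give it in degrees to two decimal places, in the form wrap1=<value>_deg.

wrap1=153.15_deg

open belt: β = asin((r2−r1)/C) = asin(13/56) = 13.4233°
wrap1 = π − 2β = 153.1535°
wrap2 = π + 2β = 206.8465°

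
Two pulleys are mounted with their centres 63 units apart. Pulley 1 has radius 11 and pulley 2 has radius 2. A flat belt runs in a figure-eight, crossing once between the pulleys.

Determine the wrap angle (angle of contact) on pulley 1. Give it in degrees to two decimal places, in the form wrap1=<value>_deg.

wrap1=203.82_deg

crossed belt: β = asin((r1+r2)/C) = asin(13/63) = 11.9085°
wrap1 = wrap2 = π + 2β = 203.8170°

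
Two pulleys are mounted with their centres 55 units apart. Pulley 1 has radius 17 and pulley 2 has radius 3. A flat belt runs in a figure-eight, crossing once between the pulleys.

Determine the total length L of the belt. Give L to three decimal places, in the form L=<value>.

crossed belt: β = asin((r1+r2)/C) = asin(20/55) = 21.3237°
wrap1 = wrap2 = π + 2β = 222.6474°
tangent length = C·cosβ = 51.2348
L = (r1+r2)·wrap + 2·C·cosβ = 20·3.8859 + 2·51.2348 = 180.1881

L=180.188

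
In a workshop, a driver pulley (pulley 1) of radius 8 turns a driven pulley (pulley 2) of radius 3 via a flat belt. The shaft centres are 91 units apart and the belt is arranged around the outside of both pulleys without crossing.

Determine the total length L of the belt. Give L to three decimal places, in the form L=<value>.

L=216.832

open belt: β = asin((r2−r1)/C) = asin(-5/91) = -3.1497°
wrap1 = π − 2β = 186.2994°
wrap2 = π + 2β = 173.7006°
tangent length = C·cosβ = 90.8625
L = r1·wrap1 + r2·wrap2 + 2·C·cosβ = 8·3.2515 + 3·3.0316 + 2·90.8625 = 216.8323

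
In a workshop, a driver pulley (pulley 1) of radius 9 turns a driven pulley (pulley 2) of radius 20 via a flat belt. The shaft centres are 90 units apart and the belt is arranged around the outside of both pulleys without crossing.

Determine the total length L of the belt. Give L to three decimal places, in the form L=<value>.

open belt: β = asin((r2−r1)/C) = asin(11/90) = 7.0204°
wrap1 = π − 2β = 165.9593°
wrap2 = π + 2β = 194.0407°
tangent length = C·cosβ = 89.3252
L = r1·wrap1 + r2·wrap2 + 2·C·cosβ = 9·2.8965 + 20·3.3866 + 2·89.3252 = 272.4523

L=272.452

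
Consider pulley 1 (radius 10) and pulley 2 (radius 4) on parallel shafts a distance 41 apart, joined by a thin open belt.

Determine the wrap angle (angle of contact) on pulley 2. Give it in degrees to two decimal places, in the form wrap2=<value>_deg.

wrap2=163.17_deg

open belt: β = asin((r2−r1)/C) = asin(-6/41) = -8.4150°
wrap1 = π − 2β = 196.8299°
wrap2 = π + 2β = 163.1701°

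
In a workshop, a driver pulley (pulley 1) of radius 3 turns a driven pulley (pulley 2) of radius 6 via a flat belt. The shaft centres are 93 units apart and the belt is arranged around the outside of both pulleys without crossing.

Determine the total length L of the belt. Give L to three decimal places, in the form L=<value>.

open belt: β = asin((r2−r1)/C) = asin(3/93) = 1.8486°
wrap1 = π − 2β = 176.3029°
wrap2 = π + 2β = 183.6971°
tangent length = C·cosβ = 92.9516
L = r1·wrap1 + r2·wrap2 + 2·C·cosβ = 3·3.0771 + 6·3.2061 + 2·92.9516 = 214.3711

L=214.371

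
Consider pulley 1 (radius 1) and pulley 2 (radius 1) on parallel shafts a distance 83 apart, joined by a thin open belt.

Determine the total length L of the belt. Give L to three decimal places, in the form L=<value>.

L=172.283

open belt: β = asin((r2−r1)/C) = asin(0/83) = 0.0000°
wrap1 = π − 2β = 180.0000°
wrap2 = π + 2β = 180.0000°
tangent length = C·cosβ = 83.0000
L = r1·wrap1 + r2·wrap2 + 2·C·cosβ = 1·3.1416 + 1·3.1416 + 2·83.0000 = 172.2832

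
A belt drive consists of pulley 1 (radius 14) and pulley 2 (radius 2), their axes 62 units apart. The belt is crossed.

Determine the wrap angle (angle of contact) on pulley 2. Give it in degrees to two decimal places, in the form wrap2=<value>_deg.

crossed belt: β = asin((r1+r2)/C) = asin(16/62) = 14.9552°
wrap1 = wrap2 = π + 2β = 209.9105°

wrap2=209.91_deg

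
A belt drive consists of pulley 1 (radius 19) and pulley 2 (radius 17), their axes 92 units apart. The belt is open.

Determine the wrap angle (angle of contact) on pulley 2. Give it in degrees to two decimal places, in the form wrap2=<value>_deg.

wrap2=177.51_deg

open belt: β = asin((r2−r1)/C) = asin(-2/92) = -1.2457°
wrap1 = π − 2β = 182.4913°
wrap2 = π + 2β = 177.5087°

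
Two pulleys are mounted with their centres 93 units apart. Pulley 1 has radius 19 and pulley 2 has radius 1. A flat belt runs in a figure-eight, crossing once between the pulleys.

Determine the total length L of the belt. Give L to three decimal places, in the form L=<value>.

L=253.150

crossed belt: β = asin((r1+r2)/C) = asin(20/93) = 12.4187°
wrap1 = wrap2 = π + 2β = 204.8374°
tangent length = C·cosβ = 90.8240
L = (r1+r2)·wrap + 2·C·cosβ = 20·3.5751 + 2·90.8240 = 253.1497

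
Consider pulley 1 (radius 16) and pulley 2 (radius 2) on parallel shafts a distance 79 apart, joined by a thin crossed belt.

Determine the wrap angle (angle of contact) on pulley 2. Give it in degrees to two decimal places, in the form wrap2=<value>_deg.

crossed belt: β = asin((r1+r2)/C) = asin(18/79) = 13.1704°
wrap1 = wrap2 = π + 2β = 206.3408°

wrap2=206.34_deg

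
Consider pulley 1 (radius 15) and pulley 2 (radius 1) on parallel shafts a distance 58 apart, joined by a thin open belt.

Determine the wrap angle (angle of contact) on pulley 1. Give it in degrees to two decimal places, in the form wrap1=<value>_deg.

wrap1=207.94_deg

open belt: β = asin((r2−r1)/C) = asin(-14/58) = -13.9680°
wrap1 = π − 2β = 207.9359°
wrap2 = π + 2β = 152.0641°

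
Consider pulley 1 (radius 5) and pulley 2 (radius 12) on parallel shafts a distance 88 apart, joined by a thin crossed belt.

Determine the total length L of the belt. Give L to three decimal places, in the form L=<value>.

L=232.701

crossed belt: β = asin((r1+r2)/C) = asin(17/88) = 11.1385°
wrap1 = wrap2 = π + 2β = 202.2771°
tangent length = C·cosβ = 86.3423
L = (r1+r2)·wrap + 2·C·cosβ = 17·3.5304 + 2·86.3423 = 232.7015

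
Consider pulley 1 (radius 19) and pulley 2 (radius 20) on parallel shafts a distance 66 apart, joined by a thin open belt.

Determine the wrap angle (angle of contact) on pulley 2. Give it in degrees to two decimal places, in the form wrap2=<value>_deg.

open belt: β = asin((r2−r1)/C) = asin(1/66) = 0.8682°
wrap1 = π − 2β = 178.2637°
wrap2 = π + 2β = 181.7363°

wrap2=181.74_deg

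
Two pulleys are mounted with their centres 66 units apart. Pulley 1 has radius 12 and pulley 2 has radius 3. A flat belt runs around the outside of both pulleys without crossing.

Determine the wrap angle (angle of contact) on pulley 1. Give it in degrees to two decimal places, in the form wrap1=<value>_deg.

open belt: β = asin((r2−r1)/C) = asin(-9/66) = -7.8375°
wrap1 = π − 2β = 195.6750°
wrap2 = π + 2β = 164.3250°

wrap1=195.67_deg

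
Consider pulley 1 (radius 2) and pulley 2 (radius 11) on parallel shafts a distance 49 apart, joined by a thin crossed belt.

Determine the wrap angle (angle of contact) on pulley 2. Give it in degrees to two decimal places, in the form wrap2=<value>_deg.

crossed belt: β = asin((r1+r2)/C) = asin(13/49) = 15.3851°
wrap1 = wrap2 = π + 2β = 210.7703°

wrap2=210.77_deg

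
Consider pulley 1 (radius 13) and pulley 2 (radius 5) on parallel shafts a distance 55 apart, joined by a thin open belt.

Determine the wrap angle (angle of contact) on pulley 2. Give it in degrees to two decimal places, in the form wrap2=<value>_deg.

open belt: β = asin((r2−r1)/C) = asin(-8/55) = -8.3636°
wrap1 = π − 2β = 196.7272°
wrap2 = π + 2β = 163.2728°

wrap2=163.27_deg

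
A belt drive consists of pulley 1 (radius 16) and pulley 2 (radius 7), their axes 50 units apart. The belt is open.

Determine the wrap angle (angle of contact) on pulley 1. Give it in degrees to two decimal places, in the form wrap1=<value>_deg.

wrap1=200.74_deg

open belt: β = asin((r2−r1)/C) = asin(-9/50) = -10.3698°
wrap1 = π − 2β = 200.7395°
wrap2 = π + 2β = 159.2605°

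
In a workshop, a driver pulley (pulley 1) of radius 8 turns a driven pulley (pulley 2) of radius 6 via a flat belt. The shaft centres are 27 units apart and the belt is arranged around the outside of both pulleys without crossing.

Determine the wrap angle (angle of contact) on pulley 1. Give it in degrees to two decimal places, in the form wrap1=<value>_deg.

open belt: β = asin((r2−r1)/C) = asin(-2/27) = -4.2480°
wrap1 = π − 2β = 188.4960°
wrap2 = π + 2β = 171.5040°

wrap1=188.50_deg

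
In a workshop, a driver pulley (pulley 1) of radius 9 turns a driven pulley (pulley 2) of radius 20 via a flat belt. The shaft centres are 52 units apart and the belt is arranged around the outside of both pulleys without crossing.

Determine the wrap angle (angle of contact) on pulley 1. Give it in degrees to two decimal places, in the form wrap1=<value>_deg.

wrap1=155.57_deg

open belt: β = asin((r2−r1)/C) = asin(11/52) = 12.2125°
wrap1 = π − 2β = 155.5749°
wrap2 = π + 2β = 204.4251°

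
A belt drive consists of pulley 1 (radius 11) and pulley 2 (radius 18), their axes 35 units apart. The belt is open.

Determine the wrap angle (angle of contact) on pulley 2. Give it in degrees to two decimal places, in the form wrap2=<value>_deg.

open belt: β = asin((r2−r1)/C) = asin(7/35) = 11.5370°
wrap1 = π − 2β = 156.9261°
wrap2 = π + 2β = 203.0739°

wrap2=203.07_deg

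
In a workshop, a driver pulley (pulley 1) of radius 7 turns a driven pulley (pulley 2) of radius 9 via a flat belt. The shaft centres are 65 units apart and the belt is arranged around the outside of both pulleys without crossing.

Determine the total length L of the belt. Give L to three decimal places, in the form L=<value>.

L=180.327

open belt: β = asin((r2−r1)/C) = asin(2/65) = 1.7632°
wrap1 = π − 2β = 176.4735°
wrap2 = π + 2β = 183.5265°
tangent length = C·cosβ = 64.9692
L = r1·wrap1 + r2·wrap2 + 2·C·cosβ = 7·3.0800 + 9·3.2031 + 2·64.9692 = 180.3270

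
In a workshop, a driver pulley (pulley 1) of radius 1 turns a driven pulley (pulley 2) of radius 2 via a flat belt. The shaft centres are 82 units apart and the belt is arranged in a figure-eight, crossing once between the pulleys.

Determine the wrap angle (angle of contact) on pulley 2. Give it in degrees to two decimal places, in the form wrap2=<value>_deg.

crossed belt: β = asin((r1+r2)/C) = asin(3/82) = 2.0967°
wrap1 = wrap2 = π + 2β = 184.1933°

wrap2=184.19_deg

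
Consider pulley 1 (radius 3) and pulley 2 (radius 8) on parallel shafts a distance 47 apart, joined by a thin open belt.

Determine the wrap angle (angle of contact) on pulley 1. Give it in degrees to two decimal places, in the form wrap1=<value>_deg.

open belt: β = asin((r2−r1)/C) = asin(5/47) = 6.1069°
wrap1 = π − 2β = 167.7863°
wrap2 = π + 2β = 192.2137°

wrap1=167.79_deg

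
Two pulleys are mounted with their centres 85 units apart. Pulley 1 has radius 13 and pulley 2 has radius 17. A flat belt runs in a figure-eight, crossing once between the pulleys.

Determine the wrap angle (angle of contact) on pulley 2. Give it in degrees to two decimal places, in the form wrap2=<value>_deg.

crossed belt: β = asin((r1+r2)/C) = asin(30/85) = 20.6673°
wrap1 = wrap2 = π + 2β = 221.3346°

wrap2=221.33_deg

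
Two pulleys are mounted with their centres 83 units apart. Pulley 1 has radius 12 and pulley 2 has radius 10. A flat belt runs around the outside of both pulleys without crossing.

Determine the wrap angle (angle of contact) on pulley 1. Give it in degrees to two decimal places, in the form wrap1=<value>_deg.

open belt: β = asin((r2−r1)/C) = asin(-2/83) = -1.3808°
wrap1 = π − 2β = 182.7615°
wrap2 = π + 2β = 177.2385°

wrap1=182.76_deg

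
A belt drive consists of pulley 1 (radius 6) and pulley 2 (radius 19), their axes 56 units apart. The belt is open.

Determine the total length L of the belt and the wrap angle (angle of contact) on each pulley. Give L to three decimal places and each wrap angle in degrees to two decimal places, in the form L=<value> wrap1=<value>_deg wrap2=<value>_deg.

L=193.571 wrap1=153.15_deg wrap2=206.85_deg

open belt: β = asin((r2−r1)/C) = asin(13/56) = 13.4233°
wrap1 = π − 2β = 153.1535°
wrap2 = π + 2β = 206.8465°
tangent length = C·cosβ = 54.4702
L = r1·wrap1 + r2·wrap2 + 2·C·cosβ = 6·2.6730 + 19·3.6102 + 2·54.4702 = 193.5715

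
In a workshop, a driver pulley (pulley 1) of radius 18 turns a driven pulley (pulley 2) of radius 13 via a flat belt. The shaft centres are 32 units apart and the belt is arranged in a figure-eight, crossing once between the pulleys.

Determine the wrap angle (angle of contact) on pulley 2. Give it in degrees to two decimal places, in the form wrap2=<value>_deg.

wrap2=331.28_deg

crossed belt: β = asin((r1+r2)/C) = asin(31/32) = 75.6385°
wrap1 = wrap2 = π + 2β = 331.2770°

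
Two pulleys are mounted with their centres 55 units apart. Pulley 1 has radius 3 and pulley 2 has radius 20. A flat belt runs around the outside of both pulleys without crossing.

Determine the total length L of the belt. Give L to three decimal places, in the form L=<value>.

L=187.554

open belt: β = asin((r2−r1)/C) = asin(17/55) = 18.0045°
wrap1 = π − 2β = 143.9911°
wrap2 = π + 2β = 216.0089°
tangent length = C·cosβ = 52.3068
L = r1·wrap1 + r2·wrap2 + 2·C·cosβ = 3·2.5131 + 20·3.7701 + 2·52.3068 = 187.5543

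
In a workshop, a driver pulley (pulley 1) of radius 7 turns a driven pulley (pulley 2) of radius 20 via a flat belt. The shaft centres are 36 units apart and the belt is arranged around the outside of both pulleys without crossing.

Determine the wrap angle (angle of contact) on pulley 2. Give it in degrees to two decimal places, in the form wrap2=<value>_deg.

wrap2=222.34_deg

open belt: β = asin((r2−r1)/C) = asin(13/36) = 21.1684°
wrap1 = π − 2β = 137.6631°
wrap2 = π + 2β = 222.3369°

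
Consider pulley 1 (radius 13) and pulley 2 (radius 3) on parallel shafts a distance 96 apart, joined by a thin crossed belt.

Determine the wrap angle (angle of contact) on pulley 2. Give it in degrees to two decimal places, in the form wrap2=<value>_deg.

wrap2=199.19_deg

crossed belt: β = asin((r1+r2)/C) = asin(16/96) = 9.5941°
wrap1 = wrap2 = π + 2β = 199.1881°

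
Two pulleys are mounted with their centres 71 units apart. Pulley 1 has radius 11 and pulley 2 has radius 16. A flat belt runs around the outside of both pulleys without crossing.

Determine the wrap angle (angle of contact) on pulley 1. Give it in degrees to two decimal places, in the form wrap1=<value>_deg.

open belt: β = asin((r2−r1)/C) = asin(5/71) = 4.0383°
wrap1 = π − 2β = 171.9235°
wrap2 = π + 2β = 188.0765°

wrap1=171.92_deg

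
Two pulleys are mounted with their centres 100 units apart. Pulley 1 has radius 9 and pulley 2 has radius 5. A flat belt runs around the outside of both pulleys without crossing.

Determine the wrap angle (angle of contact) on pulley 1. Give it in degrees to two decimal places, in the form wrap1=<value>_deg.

open belt: β = asin((r2−r1)/C) = asin(-4/100) = -2.2924°
wrap1 = π − 2β = 184.5849°
wrap2 = π + 2β = 175.4151°

wrap1=184.58_deg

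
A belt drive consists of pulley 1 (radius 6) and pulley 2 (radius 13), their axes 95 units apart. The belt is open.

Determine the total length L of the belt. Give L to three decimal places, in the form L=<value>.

L=250.206

open belt: β = asin((r2−r1)/C) = asin(7/95) = 4.2256°
wrap1 = π − 2β = 171.5488°
wrap2 = π + 2β = 188.4512°
tangent length = C·cosβ = 94.7418
L = r1·wrap1 + r2·wrap2 + 2·C·cosβ = 6·2.9941 + 13·3.2891 + 2·94.7418 = 250.2063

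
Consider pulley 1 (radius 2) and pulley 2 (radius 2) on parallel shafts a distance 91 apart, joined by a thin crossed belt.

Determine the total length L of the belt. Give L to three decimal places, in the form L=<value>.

L=194.742

crossed belt: β = asin((r1+r2)/C) = asin(4/91) = 2.5193°
wrap1 = wrap2 = π + 2β = 185.0386°
tangent length = C·cosβ = 90.9120
L = (r1+r2)·wrap + 2·C·cosβ = 4·3.2295 + 2·90.9120 = 194.7422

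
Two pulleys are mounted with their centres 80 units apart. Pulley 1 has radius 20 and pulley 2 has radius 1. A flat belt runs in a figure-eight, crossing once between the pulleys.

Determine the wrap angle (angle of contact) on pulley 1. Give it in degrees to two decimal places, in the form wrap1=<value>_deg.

wrap1=210.44_deg

crossed belt: β = asin((r1+r2)/C) = asin(21/80) = 15.2185°
wrap1 = wrap2 = π + 2β = 210.4369°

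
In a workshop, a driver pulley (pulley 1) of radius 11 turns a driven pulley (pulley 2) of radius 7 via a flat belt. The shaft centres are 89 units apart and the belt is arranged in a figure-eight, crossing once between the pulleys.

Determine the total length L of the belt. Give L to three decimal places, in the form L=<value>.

crossed belt: β = asin((r1+r2)/C) = asin(18/89) = 11.6684°
wrap1 = wrap2 = π + 2β = 203.3368°
tangent length = C·cosβ = 87.1608
L = (r1+r2)·wrap + 2·C·cosβ = 18·3.5489 + 2·87.1608 = 238.2017

L=238.202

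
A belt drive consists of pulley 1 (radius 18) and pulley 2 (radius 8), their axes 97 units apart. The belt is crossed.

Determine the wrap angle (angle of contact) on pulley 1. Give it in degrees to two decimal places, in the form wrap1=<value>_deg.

wrap1=211.10_deg

crossed belt: β = asin((r1+r2)/C) = asin(26/97) = 15.5477°
wrap1 = wrap2 = π + 2β = 211.0955°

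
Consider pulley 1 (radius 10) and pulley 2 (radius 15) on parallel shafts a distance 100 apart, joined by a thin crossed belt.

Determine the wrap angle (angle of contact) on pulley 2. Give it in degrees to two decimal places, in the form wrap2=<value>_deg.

wrap2=208.96_deg

crossed belt: β = asin((r1+r2)/C) = asin(25/100) = 14.4775°
wrap1 = wrap2 = π + 2β = 208.9550°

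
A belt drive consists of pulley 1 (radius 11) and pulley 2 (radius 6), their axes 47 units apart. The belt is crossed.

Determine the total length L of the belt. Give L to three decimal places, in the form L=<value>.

crossed belt: β = asin((r1+r2)/C) = asin(17/47) = 21.2048°
wrap1 = wrap2 = π + 2β = 222.4095°
tangent length = C·cosβ = 43.8178
L = (r1+r2)·wrap + 2·C·cosβ = 17·3.8818 + 2·43.8178 = 153.6258

L=153.626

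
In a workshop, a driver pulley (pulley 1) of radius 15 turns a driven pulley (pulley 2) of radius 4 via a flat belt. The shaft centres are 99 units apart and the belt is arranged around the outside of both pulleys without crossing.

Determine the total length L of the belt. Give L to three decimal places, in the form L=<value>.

open belt: β = asin((r2−r1)/C) = asin(-11/99) = -6.3794°
wrap1 = π − 2β = 192.7587°
wrap2 = π + 2β = 167.2413°
tangent length = C·cosβ = 98.3870
L = r1·wrap1 + r2·wrap2 + 2·C·cosβ = 15·3.3643 + 4·2.9189 + 2·98.3870 = 258.9137

L=258.914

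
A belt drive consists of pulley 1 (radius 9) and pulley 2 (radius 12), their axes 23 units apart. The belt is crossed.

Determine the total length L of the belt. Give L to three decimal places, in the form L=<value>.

L=133.064

crossed belt: β = asin((r1+r2)/C) = asin(21/23) = 65.9294°
wrap1 = wrap2 = π + 2β = 311.8588°
tangent length = C·cosβ = 9.3808
L = (r1+r2)·wrap + 2·C·cosβ = 21·5.4430 + 2·9.3808 = 133.0639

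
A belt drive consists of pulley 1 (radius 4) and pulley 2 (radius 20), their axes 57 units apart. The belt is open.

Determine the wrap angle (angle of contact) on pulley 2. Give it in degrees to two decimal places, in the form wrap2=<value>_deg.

wrap2=212.60_deg

open belt: β = asin((r2−r1)/C) = asin(16/57) = 16.3021°
wrap1 = π − 2β = 147.3958°
wrap2 = π + 2β = 212.6042°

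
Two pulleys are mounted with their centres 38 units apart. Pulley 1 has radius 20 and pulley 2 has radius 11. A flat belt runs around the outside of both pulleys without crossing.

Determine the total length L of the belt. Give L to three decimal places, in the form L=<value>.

L=175.531

open belt: β = asin((r2−r1)/C) = asin(-9/38) = -13.7002°
wrap1 = π − 2β = 207.4005°
wrap2 = π + 2β = 152.5995°
tangent length = C·cosβ = 36.9188
L = r1·wrap1 + r2·wrap2 + 2·C·cosβ = 20·3.6198 + 11·2.6634 + 2·36.9188 = 175.5311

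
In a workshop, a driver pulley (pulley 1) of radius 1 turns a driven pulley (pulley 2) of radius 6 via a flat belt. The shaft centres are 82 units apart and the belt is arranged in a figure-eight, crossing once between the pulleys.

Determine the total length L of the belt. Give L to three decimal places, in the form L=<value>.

L=186.589

crossed belt: β = asin((r1+r2)/C) = asin(7/82) = 4.8971°
wrap1 = wrap2 = π + 2β = 189.7941°
tangent length = C·cosβ = 81.7007
L = (r1+r2)·wrap + 2·C·cosβ = 7·3.3125 + 2·81.7007 = 186.5891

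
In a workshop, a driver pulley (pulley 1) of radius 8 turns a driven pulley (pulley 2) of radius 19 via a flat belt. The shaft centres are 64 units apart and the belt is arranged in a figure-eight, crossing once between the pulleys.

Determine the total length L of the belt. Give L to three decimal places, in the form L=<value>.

crossed belt: β = asin((r1+r2)/C) = asin(27/64) = 24.9530°
wrap1 = wrap2 = π + 2β = 229.9060°
tangent length = C·cosβ = 58.0259
L = (r1+r2)·wrap + 2·C·cosβ = 27·4.0126 + 2·58.0259 = 224.3924

L=224.392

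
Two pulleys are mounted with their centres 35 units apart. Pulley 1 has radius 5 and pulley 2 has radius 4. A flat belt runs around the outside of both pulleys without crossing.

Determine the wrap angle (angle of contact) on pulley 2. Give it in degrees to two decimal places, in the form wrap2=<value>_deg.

wrap2=176.73_deg

open belt: β = asin((r2−r1)/C) = asin(-1/35) = -1.6372°
wrap1 = π − 2β = 183.2745°
wrap2 = π + 2β = 176.7255°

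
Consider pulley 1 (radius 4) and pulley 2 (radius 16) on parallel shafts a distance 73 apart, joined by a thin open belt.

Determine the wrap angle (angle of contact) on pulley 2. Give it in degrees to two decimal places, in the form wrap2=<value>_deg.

wrap2=198.92_deg

open belt: β = asin((r2−r1)/C) = asin(12/73) = 9.4614°
wrap1 = π − 2β = 161.0771°
wrap2 = π + 2β = 198.9229°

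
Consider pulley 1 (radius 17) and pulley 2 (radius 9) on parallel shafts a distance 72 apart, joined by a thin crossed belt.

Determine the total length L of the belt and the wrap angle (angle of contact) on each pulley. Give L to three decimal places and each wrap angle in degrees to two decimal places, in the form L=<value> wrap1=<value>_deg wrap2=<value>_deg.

L=235.177 wrap1=222.34_deg wrap2=222.34_deg

crossed belt: β = asin((r1+r2)/C) = asin(26/72) = 21.1684°
wrap1 = wrap2 = π + 2β = 222.3369°
tangent length = C·cosβ = 67.1416
L = (r1+r2)·wrap + 2·C·cosβ = 26·3.8805 + 2·67.1416 = 235.1766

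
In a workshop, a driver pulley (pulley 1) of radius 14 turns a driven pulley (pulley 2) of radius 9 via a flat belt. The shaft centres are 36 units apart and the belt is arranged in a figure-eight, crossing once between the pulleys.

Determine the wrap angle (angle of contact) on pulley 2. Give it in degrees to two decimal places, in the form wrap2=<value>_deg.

wrap2=259.42_deg

crossed belt: β = asin((r1+r2)/C) = asin(23/36) = 39.7090°
wrap1 = wrap2 = π + 2β = 259.4180°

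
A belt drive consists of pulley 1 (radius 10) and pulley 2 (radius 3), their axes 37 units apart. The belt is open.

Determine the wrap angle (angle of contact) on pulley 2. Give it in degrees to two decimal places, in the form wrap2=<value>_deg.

wrap2=158.19_deg

open belt: β = asin((r2−r1)/C) = asin(-7/37) = -10.9055°
wrap1 = π − 2β = 201.8109°
wrap2 = π + 2β = 158.1891°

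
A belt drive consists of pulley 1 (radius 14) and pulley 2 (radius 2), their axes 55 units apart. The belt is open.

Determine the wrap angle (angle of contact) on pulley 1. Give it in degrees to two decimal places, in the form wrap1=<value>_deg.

wrap1=205.20_deg

open belt: β = asin((r2−r1)/C) = asin(-12/55) = -12.6023°
wrap1 = π − 2β = 205.2045°
wrap2 = π + 2β = 154.7955°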